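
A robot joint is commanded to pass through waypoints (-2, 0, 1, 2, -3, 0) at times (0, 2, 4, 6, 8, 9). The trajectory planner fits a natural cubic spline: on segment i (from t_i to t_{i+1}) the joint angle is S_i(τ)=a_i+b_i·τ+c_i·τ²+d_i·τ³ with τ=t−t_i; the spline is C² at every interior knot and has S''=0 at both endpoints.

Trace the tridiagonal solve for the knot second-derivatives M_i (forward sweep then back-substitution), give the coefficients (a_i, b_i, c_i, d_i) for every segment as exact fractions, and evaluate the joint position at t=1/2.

Δ: Δ0=1, Δ1=1/2, Δ2=1/2, Δ3=-5/2, Δ4=3
row 1: diag=8, rhs=-3; c'=1/4, d'=-3/8
row 2: denom=8−2·1/4=15/2; d'=(0−2·-3/8)/(15/2)=1/10
row 3: denom=8−2·4/15=112/15; d'=(-18−2·1/10)/(112/15)=-39/16
row 4: denom=6−2·15/56=153/28; d'=(33−2·-39/16)/(153/28)=707/102
back: M4=707/102
back: M3=-39/16−15/56·707/102=-73/17
back: M2=1/10−4/15·-73/17=127/102
back: M1=-3/8−1/4·127/102=-35/51
M: M0=0, M1=-35/51, M2=127/102, M3=-73/17, M4=707/102, M5=0
seg 0: a=-2, c=M0/2=0, d=(M1−M0)/(6·2)=-35/612, b=Δ0−h0·(2M0+M1)/6=188/153
seg 1: a=0, c=M1/2=-35/102, d=(M2−M1)/(6·2)=197/1224, b=Δ1−h1·(2M1+M2)/6=83/153
seg 2: a=1, c=M2/2=127/204, d=(M3−M2)/(6·2)=-565/1224, b=Δ2−h2·(2M2+M3)/6=337/306
seg 3: a=2, c=M3/2=-73/34, d=(M4−M3)/(6·2)=1145/1224, b=Δ3−h3·(2M3+M4)/6=-298/153
seg 4: a=-3, c=M4/2=707/204, d=(M5−M4)/(6·1)=-707/612, b=Δ4−h4·(2M4+M5)/6=211/306
t_q=1/2 → seg 0, τ=1/2; S=-2+188/153·τ+0·τ²+-35/612·τ³=-2273/1632

  seg 0: a=-2 b=188/153 c=0 d=-35/612
  seg 1: a=0 b=83/153 c=-35/102 d=197/1224
  seg 2: a=1 b=337/306 c=127/204 d=-565/1224
  seg 3: a=2 b=-298/153 c=-73/34 d=1145/1224
  seg 4: a=-3 b=211/306 c=707/204 d=-707/612
S(1/2) = -2273/1632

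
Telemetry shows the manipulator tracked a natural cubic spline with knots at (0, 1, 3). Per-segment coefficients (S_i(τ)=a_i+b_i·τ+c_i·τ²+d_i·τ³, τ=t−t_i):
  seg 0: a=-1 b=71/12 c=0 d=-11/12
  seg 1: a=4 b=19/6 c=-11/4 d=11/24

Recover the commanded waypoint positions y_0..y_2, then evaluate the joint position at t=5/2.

y_0=-1 y_1=4 y_2=3
S(5/2) = 263/64

y_0 = S_0(0) = a_0 = -1
y_1 = S_1(0) = a_1 = 4
y_2 = S_1(2) = 3
t_q=5/2 is in segment 1 (τ=3/2); S_1(τ)=263/64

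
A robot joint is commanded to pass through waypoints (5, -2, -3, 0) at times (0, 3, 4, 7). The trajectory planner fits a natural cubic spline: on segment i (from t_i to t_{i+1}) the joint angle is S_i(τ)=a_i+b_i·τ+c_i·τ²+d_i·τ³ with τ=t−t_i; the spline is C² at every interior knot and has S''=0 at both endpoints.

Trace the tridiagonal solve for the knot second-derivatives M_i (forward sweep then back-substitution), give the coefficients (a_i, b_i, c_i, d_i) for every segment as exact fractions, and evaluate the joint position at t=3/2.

Δ: Δ0=-7/3, Δ1=-1, Δ2=1
row 1: diag=8, rhs=8; c'=1/8, d'=1
row 2: denom=8−1·1/8=63/8; d'=(12−1·1)/(63/8)=88/63
back: M2=88/63
back: M1=1−1/8·88/63=52/63
M: M0=0, M1=52/63, M2=88/63, M3=0
seg 0: a=5, c=M0/2=0, d=(M1−M0)/(6·3)=26/567, b=Δ0−h0·(2M0+M1)/6=-173/63
seg 1: a=-2, c=M1/2=26/63, d=(M2−M1)/(6·1)=2/21, b=Δ1−h1·(2M1+M2)/6=-95/63
seg 2: a=-3, c=M2/2=44/63, d=(M3−M2)/(6·3)=-44/567, b=Δ2−h2·(2M2+M3)/6=-25/63
t_q=3/2 → seg 0, τ=3/2; S=5+-173/63·τ+0·τ²+26/567·τ³=29/28

  seg 0: a=5 b=-173/63 c=0 d=26/567
  seg 1: a=-2 b=-95/63 c=26/63 d=2/21
  seg 2: a=-3 b=-25/63 c=44/63 d=-44/567
S(3/2) = 29/28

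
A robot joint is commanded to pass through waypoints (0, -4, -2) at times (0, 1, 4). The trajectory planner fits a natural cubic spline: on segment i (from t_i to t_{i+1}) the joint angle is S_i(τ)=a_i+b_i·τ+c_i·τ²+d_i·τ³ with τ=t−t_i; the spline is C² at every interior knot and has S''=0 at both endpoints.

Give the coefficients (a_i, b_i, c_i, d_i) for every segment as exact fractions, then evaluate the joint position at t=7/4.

Δ: Δ0=-4, Δ1=2/3
row 1: diag=8, rhs=28; c'=3/8, d'=7/2
back: M1=7/2
M: M0=0, M1=7/2, M2=0
seg 0: a=0, c=M0/2=0, d=(M1−M0)/(6·1)=7/12, b=Δ0−h0·(2M0+M1)/6=-55/12
seg 1: a=-4, c=M1/2=7/4, d=(M2−M1)/(6·3)=-7/36, b=Δ1−h1·(2M1+M2)/6=-17/6
t_q=7/4 → seg 1, τ=3/4; S=-4+-17/6·τ+7/4·τ²+-7/36·τ³=-1337/256

  seg 0: a=0 b=-55/12 c=0 d=7/12
  seg 1: a=-4 b=-17/6 c=7/4 d=-7/36
S(7/4) = -1337/256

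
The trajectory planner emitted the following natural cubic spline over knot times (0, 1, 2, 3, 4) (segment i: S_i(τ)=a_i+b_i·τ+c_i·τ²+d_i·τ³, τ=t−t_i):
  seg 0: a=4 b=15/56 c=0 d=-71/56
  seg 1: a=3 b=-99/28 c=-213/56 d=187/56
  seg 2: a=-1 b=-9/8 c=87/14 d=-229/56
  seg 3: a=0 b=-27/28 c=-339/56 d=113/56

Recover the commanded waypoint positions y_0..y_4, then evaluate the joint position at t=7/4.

y_0 = S_0(0) = a_0 = 4
y_1 = S_1(0) = a_1 = 3
y_2 = S_2(0) = a_2 = -1
y_3 = S_3(0) = a_3 = 0
y_4 = S_3(1) = -5
t_q=7/4 is in segment 1 (τ=3/4); S_1(τ)=-1371/3584

y_0=4 y_1=3 y_2=-1 y_3=0 y_4=-5
S(7/4) = -1371/3584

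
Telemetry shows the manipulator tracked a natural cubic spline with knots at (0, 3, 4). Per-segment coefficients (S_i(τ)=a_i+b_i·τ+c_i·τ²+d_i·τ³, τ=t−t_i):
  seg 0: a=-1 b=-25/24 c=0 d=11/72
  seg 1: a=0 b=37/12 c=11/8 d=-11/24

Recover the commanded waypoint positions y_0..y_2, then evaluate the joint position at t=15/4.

y_0 = S_0(0) = a_0 = -1
y_1 = S_1(0) = a_1 = 0
y_2 = S_1(1) = 4
t_q=15/4 is in segment 1 (τ=3/4); S_1(τ)=1481/512

y_0=-1 y_1=0 y_2=4
S(15/4) = 1481/512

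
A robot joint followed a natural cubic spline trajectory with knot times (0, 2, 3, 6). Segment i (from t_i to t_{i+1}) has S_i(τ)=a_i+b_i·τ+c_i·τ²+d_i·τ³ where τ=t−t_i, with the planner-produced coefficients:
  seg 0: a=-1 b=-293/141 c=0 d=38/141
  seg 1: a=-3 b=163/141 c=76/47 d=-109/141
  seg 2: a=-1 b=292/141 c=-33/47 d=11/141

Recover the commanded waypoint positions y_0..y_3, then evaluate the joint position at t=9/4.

y_0 = S_0(0) = a_0 = -1
y_1 = S_1(0) = a_1 = -3
y_2 = S_2(0) = a_2 = -1
y_3 = S_2(3) = 1
t_q=9/4 is in segment 1 (τ=1/4); S_1(τ)=-7887/3008

y_0=-1 y_1=-3 y_2=-1 y_3=1
S(9/4) = -7887/3008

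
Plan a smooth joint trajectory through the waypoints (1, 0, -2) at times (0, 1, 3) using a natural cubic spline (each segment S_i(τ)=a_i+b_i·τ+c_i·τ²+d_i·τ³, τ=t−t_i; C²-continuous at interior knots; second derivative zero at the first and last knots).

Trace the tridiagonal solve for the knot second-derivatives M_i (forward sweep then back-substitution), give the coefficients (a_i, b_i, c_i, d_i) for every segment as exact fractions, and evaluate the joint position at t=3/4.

Δ: Δ0=-1, Δ1=-1
row 1: diag=6, rhs=0; c'=1/3, d'=0
back: M1=0
M: M0=0, M1=0, M2=0
seg 0: a=1, c=M0/2=0, d=(M1−M0)/(6·1)=0, b=Δ0−h0·(2M0+M1)/6=-1
seg 1: a=0, c=M1/2=0, d=(M2−M1)/(6·2)=0, b=Δ1−h1·(2M1+M2)/6=-1
t_q=3/4 → seg 0, τ=3/4; S=1+-1·τ+0·τ²+0·τ³=1/4

  seg 0: a=1 b=-1 c=0 d=0
  seg 1: a=0 b=-1 c=0 d=0
S(3/4) = 1/4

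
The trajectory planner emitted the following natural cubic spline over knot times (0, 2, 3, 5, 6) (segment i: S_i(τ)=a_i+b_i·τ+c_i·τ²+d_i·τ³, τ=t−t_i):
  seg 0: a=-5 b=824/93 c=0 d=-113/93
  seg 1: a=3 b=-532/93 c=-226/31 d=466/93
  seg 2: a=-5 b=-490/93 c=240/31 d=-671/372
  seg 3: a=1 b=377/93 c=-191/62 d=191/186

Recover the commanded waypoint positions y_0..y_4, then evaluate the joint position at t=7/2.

y_0 = S_0(0) = a_0 = -5
y_1 = S_1(0) = a_1 = 3
y_2 = S_2(0) = a_2 = -5
y_3 = S_3(0) = a_3 = 1
y_4 = S_3(1) = 3
t_q=7/2 is in segment 2 (τ=1/2); S_2(τ)=-5877/992

y_0=-5 y_1=3 y_2=-5 y_3=1 y_4=3
S(7/2) = -5877/992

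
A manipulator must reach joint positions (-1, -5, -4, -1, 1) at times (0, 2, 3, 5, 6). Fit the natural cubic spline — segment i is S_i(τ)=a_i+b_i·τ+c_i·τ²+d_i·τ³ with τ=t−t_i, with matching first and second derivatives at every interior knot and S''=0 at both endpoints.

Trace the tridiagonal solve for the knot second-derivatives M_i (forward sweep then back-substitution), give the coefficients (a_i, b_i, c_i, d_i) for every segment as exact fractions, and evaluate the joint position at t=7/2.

Δ: Δ0=-2, Δ1=1, Δ2=3/2, Δ3=2
row 1: diag=6, rhs=18; c'=1/6, d'=3
row 2: denom=6−1·1/6=35/6; d'=(3−1·3)/(35/6)=0
row 3: denom=6−2·12/35=186/35; d'=(3−2·0)/(186/35)=35/62
back: M3=35/62
back: M2=0−12/35·35/62=-6/31
back: M1=3−1/6·-6/31=94/31
M: M0=0, M1=94/31, M2=-6/31, M3=35/62, M4=0
seg 0: a=-1, c=M0/2=0, d=(M1−M0)/(6·2)=47/186, b=Δ0−h0·(2M0+M1)/6=-280/93
seg 1: a=-5, c=M1/2=47/31, d=(M2−M1)/(6·1)=-50/93, b=Δ1−h1·(2M1+M2)/6=2/93
seg 2: a=-4, c=M2/2=-3/31, d=(M3−M2)/(6·2)=47/744, b=Δ2−h2·(2M2+M3)/6=134/93
seg 3: a=-1, c=M3/2=35/124, d=(M4−M3)/(6·1)=-35/372, b=Δ3−h3·(2M3+M4)/6=337/186
t_q=7/2 → seg 2, τ=1/2; S=-4+134/93·τ+-3/31·τ²+47/744·τ³=-6539/1984

  seg 0: a=-1 b=-280/93 c=0 d=47/186
  seg 1: a=-5 b=2/93 c=47/31 d=-50/93
  seg 2: a=-4 b=134/93 c=-3/31 d=47/744
  seg 3: a=-1 b=337/186 c=35/124 d=-35/372
S(7/2) = -6539/1984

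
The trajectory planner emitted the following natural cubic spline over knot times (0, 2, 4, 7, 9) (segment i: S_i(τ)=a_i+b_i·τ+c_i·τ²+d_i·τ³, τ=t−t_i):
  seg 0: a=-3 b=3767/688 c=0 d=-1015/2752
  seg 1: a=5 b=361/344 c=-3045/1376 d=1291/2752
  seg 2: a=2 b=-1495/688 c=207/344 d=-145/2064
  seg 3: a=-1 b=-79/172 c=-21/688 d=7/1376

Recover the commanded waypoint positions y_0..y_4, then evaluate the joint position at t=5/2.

y_0=-3 y_1=5 y_2=2 y_3=-1 y_4=-2
S(5/2) = 110743/22016

y_0 = S_0(0) = a_0 = -3
y_1 = S_1(0) = a_1 = 5
y_2 = S_2(0) = a_2 = 2
y_3 = S_3(0) = a_3 = -1
y_4 = S_3(2) = -2
t_q=5/2 is in segment 1 (τ=1/2); S_1(τ)=110743/22016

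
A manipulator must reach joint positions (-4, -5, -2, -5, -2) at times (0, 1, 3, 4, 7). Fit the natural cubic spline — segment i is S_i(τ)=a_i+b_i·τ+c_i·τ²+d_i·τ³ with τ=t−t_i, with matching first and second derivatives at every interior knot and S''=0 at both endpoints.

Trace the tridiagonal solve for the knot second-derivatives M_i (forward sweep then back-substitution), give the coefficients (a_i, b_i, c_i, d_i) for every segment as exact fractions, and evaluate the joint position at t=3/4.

  seg 0: a=-4 b=-179/100 c=0 d=79/100
  seg 1: a=-5 b=29/50 c=237/100 d=-191/200
  seg 2: a=-2 b=-7/5 c=-84/25 d=44/25
  seg 3: a=-5 b=-71/25 c=48/25 d=-16/75
S(3/4) = -32059/6400

Δ: Δ0=-1, Δ1=3/2, Δ2=-3, Δ3=1
row 1: diag=6, rhs=15; c'=1/3, d'=5/2
row 2: denom=6−2·1/3=16/3; d'=(-27−2·5/2)/(16/3)=-6
row 3: denom=8−1·3/16=125/16; d'=(24−1·-6)/(125/16)=96/25
back: M3=96/25
back: M2=-6−3/16·96/25=-168/25
back: M1=5/2−1/3·-168/25=237/50
M: M0=0, M1=237/50, M2=-168/25, M3=96/25, M4=0
seg 0: a=-4, c=M0/2=0, d=(M1−M0)/(6·1)=79/100, b=Δ0−h0·(2M0+M1)/6=-179/100
seg 1: a=-5, c=M1/2=237/100, d=(M2−M1)/(6·2)=-191/200, b=Δ1−h1·(2M1+M2)/6=29/50
seg 2: a=-2, c=M2/2=-84/25, d=(M3−M2)/(6·1)=44/25, b=Δ2−h2·(2M2+M3)/6=-7/5
seg 3: a=-5, c=M3/2=48/25, d=(M4−M3)/(6·3)=-16/75, b=Δ3−h3·(2M3+M4)/6=-71/25
t_q=3/4 → seg 0, τ=3/4; S=-4+-179/100·τ+0·τ²+79/100·τ³=-32059/6400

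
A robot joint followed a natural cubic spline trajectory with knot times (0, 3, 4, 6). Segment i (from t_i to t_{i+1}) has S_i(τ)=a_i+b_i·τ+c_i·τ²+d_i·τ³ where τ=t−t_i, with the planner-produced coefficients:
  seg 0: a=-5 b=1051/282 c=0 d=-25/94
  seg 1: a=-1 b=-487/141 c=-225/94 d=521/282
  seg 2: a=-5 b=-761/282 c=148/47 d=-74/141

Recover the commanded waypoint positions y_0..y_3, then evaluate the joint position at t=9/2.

y_0=-5 y_1=-1 y_2=-5 y_3=-2
S(9/2) = -529/94

y_0 = S_0(0) = a_0 = -5
y_1 = S_1(0) = a_1 = -1
y_2 = S_2(0) = a_2 = -5
y_3 = S_2(2) = -2
t_q=9/2 is in segment 2 (τ=1/2); S_2(τ)=-529/94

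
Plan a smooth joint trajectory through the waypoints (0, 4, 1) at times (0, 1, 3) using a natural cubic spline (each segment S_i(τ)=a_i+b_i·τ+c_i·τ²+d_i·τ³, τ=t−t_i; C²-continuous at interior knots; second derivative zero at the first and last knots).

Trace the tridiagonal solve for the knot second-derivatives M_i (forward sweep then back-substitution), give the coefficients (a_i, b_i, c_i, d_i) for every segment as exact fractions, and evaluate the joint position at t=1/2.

Δ: Δ0=4, Δ1=-3/2
row 1: diag=6, rhs=-33; c'=1/3, d'=-11/2
back: M1=-11/2
M: M0=0, M1=-11/2, M2=0
seg 0: a=0, c=M0/2=0, d=(M1−M0)/(6·1)=-11/12, b=Δ0−h0·(2M0+M1)/6=59/12
seg 1: a=4, c=M1/2=-11/4, d=(M2−M1)/(6·2)=11/24, b=Δ1−h1·(2M1+M2)/6=13/6
t_q=1/2 → seg 0, τ=1/2; S=0+59/12·τ+0·τ²+-11/12·τ³=75/32

  seg 0: a=0 b=59/12 c=0 d=-11/12
  seg 1: a=4 b=13/6 c=-11/4 d=11/24
S(1/2) = 75/32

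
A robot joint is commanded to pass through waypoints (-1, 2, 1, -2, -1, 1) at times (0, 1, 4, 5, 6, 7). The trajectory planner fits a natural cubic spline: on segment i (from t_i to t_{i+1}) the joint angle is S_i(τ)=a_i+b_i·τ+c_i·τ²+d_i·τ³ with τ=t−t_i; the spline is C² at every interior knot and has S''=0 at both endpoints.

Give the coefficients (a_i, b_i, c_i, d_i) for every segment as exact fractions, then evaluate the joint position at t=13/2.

Δ: Δ0=3, Δ1=-1/3, Δ2=-3, Δ3=1, Δ4=2
row 1: diag=8, rhs=-20; c'=3/8, d'=-5/2
row 2: denom=8−3·3/8=55/8; d'=(-16−3·-5/2)/(55/8)=-68/55
row 3: denom=4−1·8/55=212/55; d'=(24−1·-68/55)/(212/55)=347/53
row 4: denom=4−1·55/212=793/212; d'=(6−1·347/53)/(793/212)=-116/793
back: M4=-116/793
back: M3=347/53−55/212·-116/793=5222/793
back: M2=-68/55−8/55·5222/793=-1740/793
back: M1=-5/2−3/8·-1740/793=-1330/793
M: M0=0, M1=-1330/793, M2=-1740/793, M3=5222/793, M4=-116/793, M5=0
seg 0: a=-1, c=M0/2=0, d=(M1−M0)/(6·1)=-665/2379, b=Δ0−h0·(2M0+M1)/6=7802/2379
seg 1: a=2, c=M1/2=-665/793, d=(M2−M1)/(6·3)=-205/7137, b=Δ1−h1·(2M1+M2)/6=5807/2379
seg 2: a=1, c=M2/2=-870/793, d=(M3−M2)/(6·1)=3481/2379, b=Δ2−h2·(2M2+M3)/6=-616/183
seg 3: a=-2, c=M3/2=2611/793, d=(M4−M3)/(6·1)=-2669/2379, b=Δ3−h3·(2M3+M4)/6=-2785/2379
seg 4: a=-1, c=M4/2=-58/793, d=(M5−M4)/(6·1)=58/2379, b=Δ4−h4·(2M4+M5)/6=4874/2379
t_q=13/2 → seg 4, τ=1/2; S=-1+4874/2379·τ+-58/793·τ²+58/2379·τ³=29/3172

  seg 0: a=-1 b=7802/2379 c=0 d=-665/2379
  seg 1: a=2 b=5807/2379 c=-665/793 d=-205/7137
  seg 2: a=1 b=-616/183 c=-870/793 d=3481/2379
  seg 3: a=-2 b=-2785/2379 c=2611/793 d=-2669/2379
  seg 4: a=-1 b=4874/2379 c=-58/793 d=58/2379
S(13/2) = 29/3172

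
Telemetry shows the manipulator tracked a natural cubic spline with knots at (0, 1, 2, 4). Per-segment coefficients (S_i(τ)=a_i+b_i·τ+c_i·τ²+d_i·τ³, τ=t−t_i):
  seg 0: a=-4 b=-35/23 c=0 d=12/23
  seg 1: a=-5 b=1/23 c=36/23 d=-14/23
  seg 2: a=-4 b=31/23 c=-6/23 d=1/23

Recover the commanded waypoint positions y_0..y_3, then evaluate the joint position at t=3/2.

y_0 = S_0(0) = a_0 = -4
y_1 = S_1(0) = a_1 = -5
y_2 = S_2(0) = a_2 = -4
y_3 = S_2(2) = -2
t_q=3/2 is in segment 1 (τ=1/2); S_1(τ)=-429/92

y_0=-4 y_1=-5 y_2=-4 y_3=-2
S(3/2) = -429/92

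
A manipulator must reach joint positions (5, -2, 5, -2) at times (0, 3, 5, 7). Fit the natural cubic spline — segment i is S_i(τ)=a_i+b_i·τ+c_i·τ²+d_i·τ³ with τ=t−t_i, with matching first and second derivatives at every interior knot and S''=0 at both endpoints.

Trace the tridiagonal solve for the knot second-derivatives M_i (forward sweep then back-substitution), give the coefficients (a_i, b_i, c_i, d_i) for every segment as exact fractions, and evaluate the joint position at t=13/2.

  seg 0: a=5 b=-539/114 c=0 d=91/342
  seg 1: a=-2 b=140/57 c=91/38 d=-427/456
  seg 2: a=5 b=91/114 c=-245/76 d=245/456
S(13/2) = 921/1216

Δ: Δ0=-7/3, Δ1=7/2, Δ2=-7/2
row 1: diag=10, rhs=35; c'=1/5, d'=7/2
row 2: denom=8−2·1/5=38/5; d'=(-42−2·7/2)/(38/5)=-245/38
back: M2=-245/38
back: M1=7/2−1/5·-245/38=91/19
M: M0=0, M1=91/19, M2=-245/38, M3=0
seg 0: a=5, c=M0/2=0, d=(M1−M0)/(6·3)=91/342, b=Δ0−h0·(2M0+M1)/6=-539/114
seg 1: a=-2, c=M1/2=91/38, d=(M2−M1)/(6·2)=-427/456, b=Δ1−h1·(2M1+M2)/6=140/57
seg 2: a=5, c=M2/2=-245/76, d=(M3−M2)/(6·2)=245/456, b=Δ2−h2·(2M2+M3)/6=91/114
t_q=13/2 → seg 2, τ=3/2; S=5+91/114·τ+-245/76·τ²+245/456·τ³=921/1216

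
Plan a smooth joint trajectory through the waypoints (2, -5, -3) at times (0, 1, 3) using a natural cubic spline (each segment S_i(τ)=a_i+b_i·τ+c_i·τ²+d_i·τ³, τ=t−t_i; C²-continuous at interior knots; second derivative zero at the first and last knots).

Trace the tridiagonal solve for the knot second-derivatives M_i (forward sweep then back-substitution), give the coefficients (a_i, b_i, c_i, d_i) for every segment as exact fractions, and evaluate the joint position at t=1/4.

Δ: Δ0=-7, Δ1=1
row 1: diag=6, rhs=48; c'=1/3, d'=8
back: M1=8
M: M0=0, M1=8, M2=0
seg 0: a=2, c=M0/2=0, d=(M1−M0)/(6·1)=4/3, b=Δ0−h0·(2M0+M1)/6=-25/3
seg 1: a=-5, c=M1/2=4, d=(M2−M1)/(6·2)=-2/3, b=Δ1−h1·(2M1+M2)/6=-13/3
t_q=1/4 → seg 0, τ=1/4; S=2+-25/3·τ+0·τ²+4/3·τ³=-1/16

  seg 0: a=2 b=-25/3 c=0 d=4/3
  seg 1: a=-5 b=-13/3 c=4 d=-2/3
S(1/4) = -1/16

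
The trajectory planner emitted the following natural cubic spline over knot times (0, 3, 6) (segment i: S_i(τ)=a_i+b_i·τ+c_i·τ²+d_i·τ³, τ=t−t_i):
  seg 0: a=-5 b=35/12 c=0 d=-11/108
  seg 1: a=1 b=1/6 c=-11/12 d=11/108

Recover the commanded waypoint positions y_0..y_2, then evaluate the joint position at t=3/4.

y_0=-5 y_1=1 y_2=-4
S(3/4) = -731/256

y_0 = S_0(0) = a_0 = -5
y_1 = S_1(0) = a_1 = 1
y_2 = S_1(3) = -4
t_q=3/4 is in segment 0 (τ=3/4); S_0(τ)=-731/256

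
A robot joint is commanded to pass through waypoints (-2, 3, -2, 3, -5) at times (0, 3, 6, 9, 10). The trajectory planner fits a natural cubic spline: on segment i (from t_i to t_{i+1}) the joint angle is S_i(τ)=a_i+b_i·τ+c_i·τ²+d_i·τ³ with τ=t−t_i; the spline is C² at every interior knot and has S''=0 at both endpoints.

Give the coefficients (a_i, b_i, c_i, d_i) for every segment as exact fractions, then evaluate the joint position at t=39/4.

Δ: Δ0=5/3, Δ1=-5/3, Δ2=5/3, Δ3=-8
row 1: diag=12, rhs=-20; c'=1/4, d'=-5/3
row 2: denom=12−3·1/4=45/4; d'=(20−3·-5/3)/(45/4)=20/9
row 3: denom=8−3·4/15=36/5; d'=(-58−3·20/9)/(36/5)=-485/54
back: M3=-485/54
back: M2=20/9−4/15·-485/54=374/81
back: M1=-5/3−1/4·374/81=-457/162
M: M0=0, M1=-457/162, M2=374/81, M3=-485/54, M4=0
seg 0: a=-2, c=M0/2=0, d=(M1−M0)/(6·3)=-457/2916, b=Δ0−h0·(2M0+M1)/6=997/324
seg 1: a=3, c=M1/2=-457/324, d=(M2−M1)/(6·3)=1205/2916, b=Δ1−h1·(2M1+M2)/6=-187/162
seg 2: a=-2, c=M2/2=187/81, d=(M3−M2)/(6·3)=-2203/2916, b=Δ2−h2·(2M2+M3)/6=499/324
seg 3: a=3, c=M3/2=-485/108, d=(M4−M3)/(6·1)=485/324, b=Δ3−h3·(2M3+M4)/6=-811/162
t_q=39/4 → seg 3, τ=3/4; S=3+-811/162·τ+-485/108·τ²+485/324·τ³=-18311/6912

  seg 0: a=-2 b=997/324 c=0 d=-457/2916
  seg 1: a=3 b=-187/162 c=-457/324 d=1205/2916
  seg 2: a=-2 b=499/324 c=187/81 d=-2203/2916
  seg 3: a=3 b=-811/162 c=-485/108 d=485/324
S(39/4) = -18311/6912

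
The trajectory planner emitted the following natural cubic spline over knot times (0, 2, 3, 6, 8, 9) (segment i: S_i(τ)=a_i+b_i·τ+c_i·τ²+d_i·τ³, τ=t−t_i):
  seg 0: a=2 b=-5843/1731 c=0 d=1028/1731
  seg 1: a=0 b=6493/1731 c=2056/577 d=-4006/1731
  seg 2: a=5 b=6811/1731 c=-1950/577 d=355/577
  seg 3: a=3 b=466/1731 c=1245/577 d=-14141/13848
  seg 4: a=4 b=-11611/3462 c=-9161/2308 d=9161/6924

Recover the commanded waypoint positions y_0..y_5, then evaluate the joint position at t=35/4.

y_0=2 y_1=0 y_2=5 y_3=3 y_4=4 y_5=-2
S(35/4) = -28051/147712

y_0 = S_0(0) = a_0 = 2
y_1 = S_1(0) = a_1 = 0
y_2 = S_2(0) = a_2 = 5
y_3 = S_3(0) = a_3 = 3
y_4 = S_4(0) = a_4 = 4
y_5 = S_4(1) = -2
t_q=35/4 is in segment 4 (τ=3/4); S_4(τ)=-28051/147712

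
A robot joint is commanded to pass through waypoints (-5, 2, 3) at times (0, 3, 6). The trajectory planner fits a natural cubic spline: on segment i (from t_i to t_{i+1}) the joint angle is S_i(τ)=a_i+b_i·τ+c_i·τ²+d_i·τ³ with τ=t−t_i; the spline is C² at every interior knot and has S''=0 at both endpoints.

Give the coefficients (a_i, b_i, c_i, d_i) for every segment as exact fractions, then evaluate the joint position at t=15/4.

  seg 0: a=-5 b=17/6 c=0 d=-1/18
  seg 1: a=2 b=4/3 c=-1/2 d=1/18
S(15/4) = 351/128

Δ: Δ0=7/3, Δ1=1/3
row 1: diag=12, rhs=-12; c'=1/4, d'=-1
back: M1=-1
M: M0=0, M1=-1, M2=0
seg 0: a=-5, c=M0/2=0, d=(M1−M0)/(6·3)=-1/18, b=Δ0−h0·(2M0+M1)/6=17/6
seg 1: a=2, c=M1/2=-1/2, d=(M2−M1)/(6·3)=1/18, b=Δ1−h1·(2M1+M2)/6=4/3
t_q=15/4 → seg 1, τ=3/4; S=2+4/3·τ+-1/2·τ²+1/18·τ³=351/128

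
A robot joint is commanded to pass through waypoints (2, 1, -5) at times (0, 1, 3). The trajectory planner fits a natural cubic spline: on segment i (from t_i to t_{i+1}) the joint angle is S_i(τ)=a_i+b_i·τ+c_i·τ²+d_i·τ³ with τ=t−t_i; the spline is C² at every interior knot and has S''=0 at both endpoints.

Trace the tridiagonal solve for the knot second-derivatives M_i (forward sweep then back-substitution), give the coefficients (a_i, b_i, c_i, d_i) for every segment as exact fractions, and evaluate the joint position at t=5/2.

  seg 0: a=2 b=-2/3 c=0 d=-1/3
  seg 1: a=1 b=-5/3 c=-1 d=1/6
S(5/2) = -51/16

Δ: Δ0=-1, Δ1=-3
row 1: diag=6, rhs=-12; c'=1/3, d'=-2
back: M1=-2
M: M0=0, M1=-2, M2=0
seg 0: a=2, c=M0/2=0, d=(M1−M0)/(6·1)=-1/3, b=Δ0−h0·(2M0+M1)/6=-2/3
seg 1: a=1, c=M1/2=-1, d=(M2−M1)/(6·2)=1/6, b=Δ1−h1·(2M1+M2)/6=-5/3
t_q=5/2 → seg 1, τ=3/2; S=1+-5/3·τ+-1·τ²+1/6·τ³=-51/16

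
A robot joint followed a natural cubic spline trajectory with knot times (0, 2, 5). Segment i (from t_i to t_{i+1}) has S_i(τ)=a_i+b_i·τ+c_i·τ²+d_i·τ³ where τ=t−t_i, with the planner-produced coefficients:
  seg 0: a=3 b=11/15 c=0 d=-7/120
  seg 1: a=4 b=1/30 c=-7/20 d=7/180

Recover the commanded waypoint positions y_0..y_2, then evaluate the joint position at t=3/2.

y_0=3 y_1=4 y_2=2
S(3/2) = 1249/320

y_0 = S_0(0) = a_0 = 3
y_1 = S_1(0) = a_1 = 4
y_2 = S_1(3) = 2
t_q=3/2 is in segment 0 (τ=3/2); S_0(τ)=1249/320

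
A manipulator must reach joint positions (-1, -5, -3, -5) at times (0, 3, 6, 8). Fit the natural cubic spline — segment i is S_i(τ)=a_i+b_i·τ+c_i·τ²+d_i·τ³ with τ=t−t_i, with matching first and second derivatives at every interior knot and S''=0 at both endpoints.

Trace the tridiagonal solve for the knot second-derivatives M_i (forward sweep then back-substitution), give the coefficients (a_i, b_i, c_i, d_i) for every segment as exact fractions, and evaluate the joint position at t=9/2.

Δ: Δ0=-4/3, Δ1=2/3, Δ2=-1
row 1: diag=12, rhs=12; c'=1/4, d'=1
row 2: denom=10−3·1/4=37/4; d'=(-10−3·1)/(37/4)=-52/37
back: M2=-52/37
back: M1=1−1/4·-52/37=50/37
M: M0=0, M1=50/37, M2=-52/37, M3=0
seg 0: a=-1, c=M0/2=0, d=(M1−M0)/(6·3)=25/333, b=Δ0−h0·(2M0+M1)/6=-223/111
seg 1: a=-5, c=M1/2=25/37, d=(M2−M1)/(6·3)=-17/111, b=Δ1−h1·(2M1+M2)/6=2/111
seg 2: a=-3, c=M2/2=-26/37, d=(M3−M2)/(6·2)=13/111, b=Δ2−h2·(2M2+M3)/6=-7/111
t_q=9/2 → seg 1, τ=3/2; S=-5+2/111·τ+25/37·τ²+-17/111·τ³=-1175/296

  seg 0: a=-1 b=-223/111 c=0 d=25/333
  seg 1: a=-5 b=2/111 c=25/37 d=-17/111
  seg 2: a=-3 b=-7/111 c=-26/37 d=13/111
S(9/2) = -1175/296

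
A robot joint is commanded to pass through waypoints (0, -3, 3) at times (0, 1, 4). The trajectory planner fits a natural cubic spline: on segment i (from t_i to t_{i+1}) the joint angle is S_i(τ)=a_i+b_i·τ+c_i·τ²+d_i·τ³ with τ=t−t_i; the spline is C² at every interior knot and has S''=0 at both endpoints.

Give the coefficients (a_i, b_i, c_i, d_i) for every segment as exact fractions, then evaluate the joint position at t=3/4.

Δ: Δ0=-3, Δ1=2
row 1: diag=8, rhs=30; c'=3/8, d'=15/4
back: M1=15/4
M: M0=0, M1=15/4, M2=0
seg 0: a=0, c=M0/2=0, d=(M1−M0)/(6·1)=5/8, b=Δ0−h0·(2M0+M1)/6=-29/8
seg 1: a=-3, c=M1/2=15/8, d=(M2−M1)/(6·3)=-5/24, b=Δ1−h1·(2M1+M2)/6=-7/4
t_q=3/4 → seg 0, τ=3/4; S=0+-29/8·τ+0·τ²+5/8·τ³=-1257/512

  seg 0: a=0 b=-29/8 c=0 d=5/8
  seg 1: a=-3 b=-7/4 c=15/8 d=-5/24
S(3/4) = -1257/512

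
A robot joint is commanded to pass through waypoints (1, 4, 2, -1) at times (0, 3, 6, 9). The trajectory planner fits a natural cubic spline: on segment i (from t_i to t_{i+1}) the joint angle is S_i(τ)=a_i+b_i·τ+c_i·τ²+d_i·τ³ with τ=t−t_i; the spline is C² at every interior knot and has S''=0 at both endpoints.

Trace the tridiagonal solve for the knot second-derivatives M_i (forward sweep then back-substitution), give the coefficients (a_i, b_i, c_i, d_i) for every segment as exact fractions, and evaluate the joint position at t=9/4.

Δ: Δ0=1, Δ1=-2/3, Δ2=-1
row 1: diag=12, rhs=-10; c'=1/4, d'=-5/6
row 2: denom=12−3·1/4=45/4; d'=(-2−3·-5/6)/(45/4)=2/45
back: M2=2/45
back: M1=-5/6−1/4·2/45=-38/45
M: M0=0, M1=-38/45, M2=2/45, M3=0
seg 0: a=1, c=M0/2=0, d=(M1−M0)/(6·3)=-19/405, b=Δ0−h0·(2M0+M1)/6=64/45
seg 1: a=4, c=M1/2=-19/45, d=(M2−M1)/(6·3)=4/81, b=Δ1−h1·(2M1+M2)/6=7/45
seg 2: a=2, c=M2/2=1/45, d=(M3−M2)/(6·3)=-1/405, b=Δ2−h2·(2M2+M3)/6=-47/45
t_q=9/4 → seg 0, τ=9/4; S=1+64/45·τ+0·τ²+-19/405·τ³=1173/320

  seg 0: a=1 b=64/45 c=0 d=-19/405
  seg 1: a=4 b=7/45 c=-19/45 d=4/81
  seg 2: a=2 b=-47/45 c=1/45 d=-1/405
S(9/4) = 1173/320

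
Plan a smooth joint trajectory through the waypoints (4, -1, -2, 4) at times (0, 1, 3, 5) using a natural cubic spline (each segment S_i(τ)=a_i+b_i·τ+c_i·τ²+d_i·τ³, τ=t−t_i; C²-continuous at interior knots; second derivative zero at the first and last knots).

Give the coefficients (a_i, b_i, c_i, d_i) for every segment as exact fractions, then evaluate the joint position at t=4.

  seg 0: a=4 b=-249/44 c=0 d=29/44
  seg 1: a=-1 b=-81/22 c=87/44 d=-17/88
  seg 2: a=-2 b=21/11 c=9/11 d=-3/22
S(4) = 13/22

Δ: Δ0=-5, Δ1=-1/2, Δ2=3
row 1: diag=6, rhs=27; c'=1/3, d'=9/2
row 2: denom=8−2·1/3=22/3; d'=(21−2·9/2)/(22/3)=18/11
back: M2=18/11
back: M1=9/2−1/3·18/11=87/22
M: M0=0, M1=87/22, M2=18/11, M3=0
seg 0: a=4, c=M0/2=0, d=(M1−M0)/(6·1)=29/44, b=Δ0−h0·(2M0+M1)/6=-249/44
seg 1: a=-1, c=M1/2=87/44, d=(M2−M1)/(6·2)=-17/88, b=Δ1−h1·(2M1+M2)/6=-81/22
seg 2: a=-2, c=M2/2=9/11, d=(M3−M2)/(6·2)=-3/22, b=Δ2−h2·(2M2+M3)/6=21/11
t_q=4 → seg 2, τ=1; S=-2+21/11·τ+9/11·τ²+-3/22·τ³=13/22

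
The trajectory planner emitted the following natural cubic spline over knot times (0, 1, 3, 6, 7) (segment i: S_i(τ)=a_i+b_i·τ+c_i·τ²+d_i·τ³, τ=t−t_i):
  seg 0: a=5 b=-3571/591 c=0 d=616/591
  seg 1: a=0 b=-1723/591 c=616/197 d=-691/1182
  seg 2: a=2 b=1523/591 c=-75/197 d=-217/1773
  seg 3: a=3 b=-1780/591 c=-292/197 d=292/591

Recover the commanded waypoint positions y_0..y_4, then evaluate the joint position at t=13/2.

y_0=5 y_1=0 y_2=2 y_3=3 y_4=-1
S(13/2) = 467/394

y_0 = S_0(0) = a_0 = 5
y_1 = S_1(0) = a_1 = 0
y_2 = S_2(0) = a_2 = 2
y_3 = S_3(0) = a_3 = 3
y_4 = S_3(1) = -1
t_q=13/2 is in segment 3 (τ=1/2); S_3(τ)=467/394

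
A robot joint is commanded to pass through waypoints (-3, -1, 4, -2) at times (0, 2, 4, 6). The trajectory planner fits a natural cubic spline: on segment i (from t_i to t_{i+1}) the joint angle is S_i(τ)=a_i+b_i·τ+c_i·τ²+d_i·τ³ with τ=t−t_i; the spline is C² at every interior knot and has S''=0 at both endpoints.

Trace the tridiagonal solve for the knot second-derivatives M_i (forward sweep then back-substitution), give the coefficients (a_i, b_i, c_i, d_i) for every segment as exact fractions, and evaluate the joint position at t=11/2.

Δ: Δ0=1, Δ1=5/2, Δ2=-3
row 1: diag=8, rhs=9; c'=1/4, d'=9/8
row 2: denom=8−2·1/4=15/2; d'=(-33−2·9/8)/(15/2)=-47/10
back: M2=-47/10
back: M1=9/8−1/4·-47/10=23/10
M: M0=0, M1=23/10, M2=-47/10, M3=0
seg 0: a=-3, c=M0/2=0, d=(M1−M0)/(6·2)=23/120, b=Δ0−h0·(2M0+M1)/6=7/30
seg 1: a=-1, c=M1/2=23/20, d=(M2−M1)/(6·2)=-7/12, b=Δ1−h1·(2M1+M2)/6=38/15
seg 2: a=4, c=M2/2=-47/20, d=(M3−M2)/(6·2)=47/120, b=Δ2−h2·(2M2+M3)/6=2/15
t_q=11/2 → seg 2, τ=3/2; S=4+2/15·τ+-47/20·τ²+47/120·τ³=15/64

  seg 0: a=-3 b=7/30 c=0 d=23/120
  seg 1: a=-1 b=38/15 c=23/20 d=-7/12
  seg 2: a=4 b=2/15 c=-47/20 d=47/120
S(11/2) = 15/64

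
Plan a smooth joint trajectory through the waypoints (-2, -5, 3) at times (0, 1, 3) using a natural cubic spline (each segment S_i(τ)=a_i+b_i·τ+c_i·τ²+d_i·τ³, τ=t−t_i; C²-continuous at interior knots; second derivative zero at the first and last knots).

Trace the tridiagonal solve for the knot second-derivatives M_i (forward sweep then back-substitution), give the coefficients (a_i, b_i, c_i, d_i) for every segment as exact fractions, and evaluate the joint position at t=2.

Δ: Δ0=-3, Δ1=4
row 1: diag=6, rhs=42; c'=1/3, d'=7
back: M1=7
M: M0=0, M1=7, M2=0
seg 0: a=-2, c=M0/2=0, d=(M1−M0)/(6·1)=7/6, b=Δ0−h0·(2M0+M1)/6=-25/6
seg 1: a=-5, c=M1/2=7/2, d=(M2−M1)/(6·2)=-7/12, b=Δ1−h1·(2M1+M2)/6=-2/3
t_q=2 → seg 1, τ=1; S=-5+-2/3·τ+7/2·τ²+-7/12·τ³=-11/4

  seg 0: a=-2 b=-25/6 c=0 d=7/6
  seg 1: a=-5 b=-2/3 c=7/2 d=-7/12
S(2) = -11/4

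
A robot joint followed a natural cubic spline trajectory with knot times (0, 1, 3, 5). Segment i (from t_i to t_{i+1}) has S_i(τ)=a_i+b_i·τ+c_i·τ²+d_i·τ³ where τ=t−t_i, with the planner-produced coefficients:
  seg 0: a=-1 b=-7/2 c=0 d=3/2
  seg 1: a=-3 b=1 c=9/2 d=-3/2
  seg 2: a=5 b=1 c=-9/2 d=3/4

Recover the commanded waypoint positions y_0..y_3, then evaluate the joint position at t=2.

y_0 = S_0(0) = a_0 = -1
y_1 = S_1(0) = a_1 = -3
y_2 = S_2(0) = a_2 = 5
y_3 = S_2(2) = -5
t_q=2 is in segment 1 (τ=1); S_1(τ)=1

y_0=-1 y_1=-3 y_2=5 y_3=-5
S(2) = 1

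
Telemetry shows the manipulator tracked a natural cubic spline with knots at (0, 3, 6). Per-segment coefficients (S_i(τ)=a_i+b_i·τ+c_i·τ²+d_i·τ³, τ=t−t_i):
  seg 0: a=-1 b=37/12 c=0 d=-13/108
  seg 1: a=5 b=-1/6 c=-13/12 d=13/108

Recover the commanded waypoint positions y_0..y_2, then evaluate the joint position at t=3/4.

y_0=-1 y_1=5 y_2=-2
S(3/4) = 323/256

y_0 = S_0(0) = a_0 = -1
y_1 = S_1(0) = a_1 = 5
y_2 = S_1(3) = -2
t_q=3/4 is in segment 0 (τ=3/4); S_0(τ)=323/256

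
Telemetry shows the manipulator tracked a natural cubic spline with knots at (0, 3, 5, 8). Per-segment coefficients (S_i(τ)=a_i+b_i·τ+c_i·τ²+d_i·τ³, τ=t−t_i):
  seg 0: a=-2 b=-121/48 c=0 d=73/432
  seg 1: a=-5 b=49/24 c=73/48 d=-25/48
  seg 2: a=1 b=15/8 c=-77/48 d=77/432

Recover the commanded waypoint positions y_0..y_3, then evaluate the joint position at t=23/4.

y_0=-2 y_1=-5 y_2=1 y_3=-3
S(23/4) = 1617/1024

y_0 = S_0(0) = a_0 = -2
y_1 = S_1(0) = a_1 = -5
y_2 = S_2(0) = a_2 = 1
y_3 = S_2(3) = -3
t_q=23/4 is in segment 2 (τ=3/4); S_2(τ)=1617/1024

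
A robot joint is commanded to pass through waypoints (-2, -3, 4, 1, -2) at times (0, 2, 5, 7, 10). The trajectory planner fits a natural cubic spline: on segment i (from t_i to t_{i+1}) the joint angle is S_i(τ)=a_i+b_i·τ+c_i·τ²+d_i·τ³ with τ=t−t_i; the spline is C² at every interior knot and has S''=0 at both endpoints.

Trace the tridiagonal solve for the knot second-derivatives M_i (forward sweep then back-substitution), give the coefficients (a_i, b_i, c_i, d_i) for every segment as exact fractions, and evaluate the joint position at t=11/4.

Δ: Δ0=-1/2, Δ1=7/3, Δ2=-3/2, Δ3=-1
row 1: diag=10, rhs=17; c'=3/10, d'=17/10
row 2: denom=10−3·3/10=91/10; d'=(-23−3·17/10)/(91/10)=-281/91
row 3: denom=10−2·20/91=870/91; d'=(3−2·-281/91)/(870/91)=167/174
back: M3=167/174
back: M2=-281/91−20/91·167/174=-287/87
back: M1=17/10−3/10·-287/87=78/29
M: M0=0, M1=78/29, M2=-287/87, M3=167/174, M4=0
seg 0: a=-2, c=M0/2=0, d=(M1−M0)/(6·2)=13/58, b=Δ0−h0·(2M0+M1)/6=-81/58
seg 1: a=-3, c=M1/2=39/29, d=(M2−M1)/(6·3)=-521/1566, b=Δ1−h1·(2M1+M2)/6=75/58
seg 2: a=4, c=M2/2=-287/174, d=(M3−M2)/(6·2)=247/696, b=Δ2−h2·(2M2+M3)/6=11/29
seg 3: a=1, c=M3/2=167/348, d=(M4−M3)/(6·3)=-167/3132, b=Δ3−h3·(2M3+M4)/6=-341/174
t_q=11/4 → seg 1, τ=3/4; S=-3+75/58·τ+39/29·τ²+-521/1566·τ³=-181/128

  seg 0: a=-2 b=-81/58 c=0 d=13/58
  seg 1: a=-3 b=75/58 c=39/29 d=-521/1566
  seg 2: a=4 b=11/29 c=-287/174 d=247/696
  seg 3: a=1 b=-341/174 c=167/348 d=-167/3132
S(11/4) = -181/128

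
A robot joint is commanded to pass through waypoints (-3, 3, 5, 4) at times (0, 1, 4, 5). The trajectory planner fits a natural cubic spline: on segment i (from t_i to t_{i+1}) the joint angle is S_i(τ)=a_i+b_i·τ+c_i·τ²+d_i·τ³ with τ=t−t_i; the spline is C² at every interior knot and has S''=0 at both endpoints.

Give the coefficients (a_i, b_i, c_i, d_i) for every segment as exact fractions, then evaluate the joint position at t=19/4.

Δ: Δ0=6, Δ1=2/3, Δ2=-1
row 1: diag=8, rhs=-32; c'=3/8, d'=-4
row 2: denom=8−3·3/8=55/8; d'=(-10−3·-4)/(55/8)=16/55
back: M2=16/55
back: M1=-4−3/8·16/55=-226/55
M: M0=0, M1=-226/55, M2=16/55, M3=0
seg 0: a=-3, c=M0/2=0, d=(M1−M0)/(6·1)=-113/165, b=Δ0−h0·(2M0+M1)/6=1103/165
seg 1: a=3, c=M1/2=-113/55, d=(M2−M1)/(6·3)=11/45, b=Δ1−h1·(2M1+M2)/6=764/165
seg 2: a=5, c=M2/2=8/55, d=(M3−M2)/(6·1)=-8/165, b=Δ2−h2·(2M2+M3)/6=-181/165
t_q=19/4 → seg 2, τ=3/4; S=5+-181/165·τ+8/55·τ²+-8/165·τ³=373/88

  seg 0: a=-3 b=1103/165 c=0 d=-113/165
  seg 1: a=3 b=764/165 c=-113/55 d=11/45
  seg 2: a=5 b=-181/165 c=8/55 d=-8/165
S(19/4) = 373/88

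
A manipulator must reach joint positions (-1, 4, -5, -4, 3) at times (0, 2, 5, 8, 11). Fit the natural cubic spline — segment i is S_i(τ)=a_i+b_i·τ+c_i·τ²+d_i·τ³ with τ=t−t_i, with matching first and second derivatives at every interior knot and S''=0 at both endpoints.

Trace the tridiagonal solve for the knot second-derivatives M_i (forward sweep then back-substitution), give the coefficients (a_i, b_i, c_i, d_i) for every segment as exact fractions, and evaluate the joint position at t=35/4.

Δ: Δ0=5/2, Δ1=-3, Δ2=1/3, Δ3=7/3
row 1: diag=10, rhs=-33; c'=3/10, d'=-33/10
row 2: denom=12−3·3/10=111/10; d'=(20−3·-33/10)/(111/10)=299/111
row 3: denom=12−3·10/37=414/37; d'=(12−3·299/111)/(414/37)=145/414
back: M3=145/414
back: M2=299/111−10/37·145/414=538/207
back: M1=-33/10−3/10·538/207=-563/138
M: M0=0, M1=-563/138, M2=538/207, M3=145/414, M4=0
seg 0: a=-1, c=M0/2=0, d=(M1−M0)/(6·2)=-563/1656, b=Δ0−h0·(2M0+M1)/6=799/207
seg 1: a=4, c=M1/2=-563/276, d=(M2−M1)/(6·3)=2765/7452, b=Δ1−h1·(2M1+M2)/6=-91/414
seg 2: a=-5, c=M2/2=269/207, d=(M3−M2)/(6·3)=-931/7452, b=Δ2−h2·(2M2+M3)/6=-2021/828
seg 3: a=-4, c=M3/2=145/828, d=(M4−M3)/(6·3)=-145/7452, b=Δ3−h3·(2M3+M4)/6=821/414
t_q=35/4 → seg 3, τ=3/4; S=-4+821/414·τ+145/828·τ²+-145/7452·τ³=-14263/5888

  seg 0: a=-1 b=799/207 c=0 d=-563/1656
  seg 1: a=4 b=-91/414 c=-563/276 d=2765/7452
  seg 2: a=-5 b=-2021/828 c=269/207 d=-931/7452
  seg 3: a=-4 b=821/414 c=145/828 d=-145/7452
S(35/4) = -14263/5888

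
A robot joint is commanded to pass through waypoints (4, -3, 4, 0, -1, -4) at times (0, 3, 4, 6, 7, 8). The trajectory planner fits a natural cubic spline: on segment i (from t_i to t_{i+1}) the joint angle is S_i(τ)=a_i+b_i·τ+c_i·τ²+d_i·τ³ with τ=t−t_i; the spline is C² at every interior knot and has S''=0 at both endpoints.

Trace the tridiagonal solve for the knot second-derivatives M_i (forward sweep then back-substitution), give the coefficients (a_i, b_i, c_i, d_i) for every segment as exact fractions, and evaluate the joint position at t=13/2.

Δ: Δ0=-7/3, Δ1=7, Δ2=-2, Δ3=-1, Δ4=-3
row 1: diag=8, rhs=56; c'=1/8, d'=7
row 2: denom=6−1·1/8=47/8; d'=(-54−1·7)/(47/8)=-488/47
row 3: denom=6−2·16/47=250/47; d'=(6−2·-488/47)/(250/47)=629/125
row 4: denom=4−1·47/250=953/250; d'=(-12−1·629/125)/(953/250)=-4258/953
back: M4=-4258/953
back: M3=629/125−47/250·-4258/953=5596/953
back: M2=-488/47−16/47·5596/953=-11800/953
back: M1=7−1/8·-11800/953=8146/953
M: M0=0, M1=8146/953, M2=-11800/953, M3=5596/953, M4=-4258/953, M5=0
seg 0: a=4, c=M0/2=0, d=(M1−M0)/(6·3)=4073/8577, b=Δ0−h0·(2M0+M1)/6=-18890/2859
seg 1: a=-3, c=M1/2=4073/953, d=(M2−M1)/(6·1)=-9973/2859, b=Δ1−h1·(2M1+M2)/6=17767/2859
seg 2: a=4, c=M2/2=-5900/953, d=(M3−M2)/(6·2)=4349/2859, b=Δ2−h2·(2M2+M3)/6=12286/2859
seg 3: a=0, c=M3/2=2798/953, d=(M4−M3)/(6·1)=-4927/2859, b=Δ3−h3·(2M3+M4)/6=-6326/2859
seg 4: a=-1, c=M4/2=-2129/953, d=(M5−M4)/(6·1)=2129/2859, b=Δ4−h4·(2M4+M5)/6=-4319/2859
t_q=13/2 → seg 3, τ=1/2; S=0+-6326/2859·τ+2798/953·τ²+-4927/2859·τ³=-4481/7624

  seg 0: a=4 b=-18890/2859 c=0 d=4073/8577
  seg 1: a=-3 b=17767/2859 c=4073/953 d=-9973/2859
  seg 2: a=4 b=12286/2859 c=-5900/953 d=4349/2859
  seg 3: a=0 b=-6326/2859 c=2798/953 d=-4927/2859
  seg 4: a=-1 b=-4319/2859 c=-2129/953 d=2129/2859
S(13/2) = -4481/7624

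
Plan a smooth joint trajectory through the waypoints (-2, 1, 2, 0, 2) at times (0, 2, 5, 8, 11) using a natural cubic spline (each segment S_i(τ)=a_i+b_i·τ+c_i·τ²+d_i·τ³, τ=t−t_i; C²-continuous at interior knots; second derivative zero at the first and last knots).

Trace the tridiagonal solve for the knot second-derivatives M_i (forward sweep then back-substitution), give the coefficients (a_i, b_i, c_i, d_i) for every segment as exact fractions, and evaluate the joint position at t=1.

Δ: Δ0=3/2, Δ1=1/3, Δ2=-2/3, Δ3=2/3
row 1: diag=10, rhs=-7; c'=3/10, d'=-7/10
row 2: denom=12−3·3/10=111/10; d'=(-6−3·-7/10)/(111/10)=-13/37
row 3: denom=12−3·10/37=414/37; d'=(8−3·-13/37)/(414/37)=335/414
back: M3=335/414
back: M2=-13/37−10/37·335/414=-118/207
back: M1=-7/10−3/10·-118/207=-73/138
M: M0=0, M1=-73/138, M2=-118/207, M3=335/414, M4=0
seg 0: a=-2, c=M0/2=0, d=(M1−M0)/(6·2)=-73/1656, b=Δ0−h0·(2M0+M1)/6=347/207
seg 1: a=1, c=M1/2=-73/276, d=(M2−M1)/(6·3)=-17/7452, b=Δ1−h1·(2M1+M2)/6=475/414
seg 2: a=2, c=M2/2=-59/207, d=(M3−M2)/(6·3)=571/7452, b=Δ2−h2·(2M2+M3)/6=-415/828
seg 3: a=0, c=M3/2=335/828, d=(M4−M3)/(6·3)=-335/7452, b=Δ3−h3·(2M3+M4)/6=-59/414
t_q=1 → seg 0, τ=1; S=-2+347/207·τ+0·τ²+-73/1656·τ³=-203/552

  seg 0: a=-2 b=347/207 c=0 d=-73/1656
  seg 1: a=1 b=475/414 c=-73/276 d=-17/7452
  seg 2: a=2 b=-415/828 c=-59/207 d=571/7452
  seg 3: a=0 b=-59/414 c=335/828 d=-335/7452
S(1) = -203/552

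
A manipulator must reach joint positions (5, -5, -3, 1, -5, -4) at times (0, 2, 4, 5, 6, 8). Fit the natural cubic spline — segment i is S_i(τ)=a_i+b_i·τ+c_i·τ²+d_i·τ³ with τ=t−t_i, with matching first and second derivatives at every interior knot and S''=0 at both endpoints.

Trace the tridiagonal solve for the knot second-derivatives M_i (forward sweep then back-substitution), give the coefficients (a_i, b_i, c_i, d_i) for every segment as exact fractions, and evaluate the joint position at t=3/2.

Δ: Δ0=-5, Δ1=1, Δ2=4, Δ3=-6, Δ4=1/2
row 1: diag=8, rhs=36; c'=1/4, d'=9/2
row 2: denom=6−2·1/4=11/2; d'=(18−2·9/2)/(11/2)=18/11
row 3: denom=4−1·2/11=42/11; d'=(-60−1·18/11)/(42/11)=-113/7
row 4: denom=6−1·11/42=241/42; d'=(39−1·-113/7)/(241/42)=2316/241
back: M4=2316/241
back: M3=-113/7−11/42·2316/241=-4497/241
back: M2=18/11−2/11·-4497/241=1212/241
back: M1=9/2−1/4·1212/241=1563/482
M: M0=0, M1=1563/482, M2=1212/241, M3=-4497/241, M4=2316/241, M5=0
seg 0: a=5, c=M0/2=0, d=(M1−M0)/(6·2)=521/1928, b=Δ0−h0·(2M0+M1)/6=-2931/482
seg 1: a=-5, c=M1/2=1563/964, d=(M2−M1)/(6·2)=287/1928, b=Δ1−h1·(2M1+M2)/6=-684/241
seg 2: a=-3, c=M2/2=606/241, d=(M3−M2)/(6·1)=-1903/482, b=Δ2−h2·(2M2+M3)/6=2619/482
seg 3: a=1, c=M3/2=-4497/482, d=(M4−M3)/(6·1)=2271/482, b=Δ3−h3·(2M3+M4)/6=-333/241
seg 4: a=-5, c=M4/2=1158/241, d=(M5−M4)/(6·2)=-193/241, b=Δ4−h4·(2M4+M5)/6=-2847/482
t_q=3/2 → seg 0, τ=3/2; S=5+-2931/482·τ+0·τ²+521/1928·τ³=-49501/15424

  seg 0: a=5 b=-2931/482 c=0 d=521/1928
  seg 1: a=-5 b=-684/241 c=1563/964 d=287/1928
  seg 2: a=-3 b=2619/482 c=606/241 d=-1903/482
  seg 3: a=1 b=-333/241 c=-4497/482 d=2271/482
  seg 4: a=-5 b=-2847/482 c=1158/241 d=-193/241
S(3/2) = -49501/15424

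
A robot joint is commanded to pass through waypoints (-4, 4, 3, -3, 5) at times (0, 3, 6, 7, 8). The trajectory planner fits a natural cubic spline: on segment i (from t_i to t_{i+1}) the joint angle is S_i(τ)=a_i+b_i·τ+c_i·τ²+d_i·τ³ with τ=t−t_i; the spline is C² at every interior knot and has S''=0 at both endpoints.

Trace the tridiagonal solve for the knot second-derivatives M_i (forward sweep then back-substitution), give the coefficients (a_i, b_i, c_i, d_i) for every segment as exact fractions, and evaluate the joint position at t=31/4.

  seg 0: a=-4 b=845/336 c=0 d=17/1008
  seg 1: a=4 b=499/168 c=17/112 d=-421/1008
  seg 2: a=3 b=-355/48 c=-101/28 d=1681/336
  seg 3: a=-3 b=67/168 c=1277/112 d=-1277/336
S(31/4) = 15119/7168

Δ: Δ0=8/3, Δ1=-1/3, Δ2=-6, Δ3=8
row 1: diag=12, rhs=-18; c'=1/4, d'=-3/2
row 2: denom=8−3·1/4=29/4; d'=(-34−3·-3/2)/(29/4)=-118/29
row 3: denom=4−1·4/29=112/29; d'=(84−1·-118/29)/(112/29)=1277/56
back: M3=1277/56
back: M2=-118/29−4/29·1277/56=-101/14
back: M1=-3/2−1/4·-101/14=17/56
M: M0=0, M1=17/56, M2=-101/14, M3=1277/56, M4=0
seg 0: a=-4, c=M0/2=0, d=(M1−M0)/(6·3)=17/1008, b=Δ0−h0·(2M0+M1)/6=845/336
seg 1: a=4, c=M1/2=17/112, d=(M2−M1)/(6·3)=-421/1008, b=Δ1−h1·(2M1+M2)/6=499/168
seg 2: a=3, c=M2/2=-101/28, d=(M3−M2)/(6·1)=1681/336, b=Δ2−h2·(2M2+M3)/6=-355/48
seg 3: a=-3, c=M3/2=1277/112, d=(M4−M3)/(6·1)=-1277/336, b=Δ3−h3·(2M3+M4)/6=67/168
t_q=31/4 → seg 3, τ=3/4; S=-3+67/168·τ+1277/112·τ²+-1277/336·τ³=15119/7168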